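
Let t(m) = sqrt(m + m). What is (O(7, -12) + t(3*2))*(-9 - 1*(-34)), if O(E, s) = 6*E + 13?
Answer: 1375 + 50*sqrt(3) ≈ 1461.6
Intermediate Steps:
t(m) = sqrt(2)*sqrt(m) (t(m) = sqrt(2*m) = sqrt(2)*sqrt(m))
O(E, s) = 13 + 6*E
(O(7, -12) + t(3*2))*(-9 - 1*(-34)) = ((13 + 6*7) + sqrt(2)*sqrt(3*2))*(-9 - 1*(-34)) = ((13 + 42) + sqrt(2)*sqrt(6))*(-9 + 34) = (55 + 2*sqrt(3))*25 = 1375 + 50*sqrt(3)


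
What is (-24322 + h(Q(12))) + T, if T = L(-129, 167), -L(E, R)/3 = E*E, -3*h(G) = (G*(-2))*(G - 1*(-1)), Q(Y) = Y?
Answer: -74141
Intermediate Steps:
h(G) = 2*G*(1 + G)/3 (h(G) = -G*(-2)*(G - 1*(-1))/3 = -(-2*G)*(G + 1)/3 = -(-2*G)*(1 + G)/3 = -(-2)*G*(1 + G)/3 = 2*G*(1 + G)/3)
L(E, R) = -3*E² (L(E, R) = -3*E*E = -3*E²)
T = -49923 (T = -3*(-129)² = -3*16641 = -49923)
(-24322 + h(Q(12))) + T = (-24322 + (⅔)*12*(1 + 12)) - 49923 = (-24322 + (⅔)*12*13) - 49923 = (-24322 + 104) - 49923 = -24218 - 49923 = -74141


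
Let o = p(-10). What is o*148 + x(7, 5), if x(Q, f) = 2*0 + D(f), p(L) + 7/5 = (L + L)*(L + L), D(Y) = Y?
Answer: 294989/5 ≈ 58998.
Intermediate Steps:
p(L) = -7/5 + 4*L² (p(L) = -7/5 + (L + L)*(L + L) = -7/5 + (2*L)*(2*L) = -7/5 + 4*L²)
x(Q, f) = f (x(Q, f) = 2*0 + f = 0 + f = f)
o = 1993/5 (o = -7/5 + 4*(-10)² = -7/5 + 4*100 = -7/5 + 400 = 1993/5 ≈ 398.60)
o*148 + x(7, 5) = (1993/5)*148 + 5 = 294964/5 + 5 = 294989/5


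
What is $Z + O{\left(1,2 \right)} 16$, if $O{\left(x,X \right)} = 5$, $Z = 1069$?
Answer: $1149$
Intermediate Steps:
$Z + O{\left(1,2 \right)} 16 = 1069 + 5 \cdot 16 = 1069 + 80 = 1149$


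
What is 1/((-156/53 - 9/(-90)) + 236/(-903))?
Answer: -478590/1485901 ≈ -0.32209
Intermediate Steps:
1/((-156/53 - 9/(-90)) + 236/(-903)) = 1/((-156*1/53 - 9*(-1/90)) + 236*(-1/903)) = 1/((-156/53 + ⅒) - 236/903) = 1/(-1507/530 - 236/903) = 1/(-1485901/478590) = -478590/1485901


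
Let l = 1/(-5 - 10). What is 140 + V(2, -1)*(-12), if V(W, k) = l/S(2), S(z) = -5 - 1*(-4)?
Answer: 696/5 ≈ 139.20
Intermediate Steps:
S(z) = -1 (S(z) = -5 + 4 = -1)
l = -1/15 (l = 1/(-15) = -1/15 ≈ -0.066667)
V(W, k) = 1/15 (V(W, k) = -1/15/(-1) = -1/15*(-1) = 1/15)
140 + V(2, -1)*(-12) = 140 + (1/15)*(-12) = 140 - ⅘ = 696/5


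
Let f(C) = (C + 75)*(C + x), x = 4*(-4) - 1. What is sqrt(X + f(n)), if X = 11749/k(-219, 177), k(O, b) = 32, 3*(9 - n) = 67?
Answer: I*sqrt(865958)/24 ≈ 38.774*I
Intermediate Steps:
n = -40/3 (n = 9 - 1/3*67 = 9 - 67/3 = -40/3 ≈ -13.333)
x = -17 (x = -16 - 1 = -17)
X = 11749/32 ≈ 367.16
f(C) = (-17 + C)*(75 + C) (f(C) = (C + 75)*(C - 17) = (75 + C)*(-17 + C) = (-17 + C)*(75 + C))
sqrt(X + f(n)) = sqrt(11749/32 + (-1275 + (-40/3)**2 + 58*(-40/3))) = sqrt(11749/32 + (-1275 + 1600/9 - 2320/3)) = sqrt(11749/32 - 16835/9) = sqrt(-432979/288) = I*sqrt(865958)/24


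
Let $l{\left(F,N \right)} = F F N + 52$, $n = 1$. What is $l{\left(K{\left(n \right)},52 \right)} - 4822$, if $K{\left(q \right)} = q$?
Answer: $-4718$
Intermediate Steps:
$l{\left(F,N \right)} = 52 + N F^{2}$ ($l{\left(F,N \right)} = F^{2} N + 52 = N F^{2} + 52 = 52 + N F^{2}$)
$l{\left(K{\left(n \right)},52 \right)} - 4822 = \left(52 + 52 \cdot 1^{2}\right) - 4822 = \left(52 + 52 \cdot 1\right) - 4822 = \left(52 + 52\right) - 4822 = 104 - 4822 = -4718$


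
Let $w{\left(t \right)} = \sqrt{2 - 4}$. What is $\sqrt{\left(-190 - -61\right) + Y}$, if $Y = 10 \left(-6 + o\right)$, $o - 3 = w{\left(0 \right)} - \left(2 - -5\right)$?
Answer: $\sqrt{-229 + 10 i \sqrt{2}} \approx 0.46705 + 15.14 i$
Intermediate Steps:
$w{\left(t \right)} = i \sqrt{2}$ ($w{\left(t \right)} = \sqrt{-2} = i \sqrt{2}$)
$o = -4 + i \sqrt{2}$ ($o = 3 - \left(2 + 5 - i \sqrt{2}\right) = 3 + \left(i \sqrt{2} - \left(2 + 5\right)\right) = 3 + \left(i \sqrt{2} - 7\right) = 3 - \left(7 - i \sqrt{2}\right) = -4 + i \sqrt{2} \approx -4.0 + 1.4142 i$)
$Y = -100 + 10 i \sqrt{2}$ ($Y = 10 \left(-6 - \left(4 - i \sqrt{2}\right)\right) = 10 \left(-10 + i \sqrt{2}\right) = -100 + 10 i \sqrt{2} \approx -100.0 + 14.142 i$)
$\sqrt{\left(-190 - -61\right) + Y} = \sqrt{\left(-190 - -61\right) - \left(100 - 10 i \sqrt{2}\right)} = \sqrt{\left(-190 + 61\right) - \left(100 - 10 i \sqrt{2}\right)} = \sqrt{-129 - \left(100 - 10 i \sqrt{2}\right)} = \sqrt{-229 + 10 i \sqrt{2}}$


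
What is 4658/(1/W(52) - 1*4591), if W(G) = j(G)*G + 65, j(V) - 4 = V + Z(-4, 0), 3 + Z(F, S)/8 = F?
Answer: -151385/149207 ≈ -1.0146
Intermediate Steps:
Z(F, S) = -24 + 8*F
j(V) = -52 + V (j(V) = 4 + (V + (-24 + 8*(-4))) = 4 + (V + (-24 - 32)) = 4 + (V - 56) = 4 + (-56 + V) = -52 + V)
W(G) = 65 + G*(-52 + G) (W(G) = (-52 + G)*G + 65 = G*(-52 + G) + 65 = 65 + G*(-52 + G))
4658/(1/W(52) - 1*4591) = 4658/(1/(65 + 52*(-52 + 52)) - 1*4591) = 4658/(1/(65 + 52*0) - 4591) = 4658/(1/(65 + 0) - 4591) = 4658/(1/65 - 4591) = 4658/(-298414/65) = 4658*(-65/298414) = -151385/149207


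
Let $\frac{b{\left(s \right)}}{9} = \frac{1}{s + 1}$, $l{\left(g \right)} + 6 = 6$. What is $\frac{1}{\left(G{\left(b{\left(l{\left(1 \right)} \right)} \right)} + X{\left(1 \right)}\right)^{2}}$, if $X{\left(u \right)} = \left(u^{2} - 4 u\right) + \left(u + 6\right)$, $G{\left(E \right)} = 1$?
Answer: $\frac{1}{25} \approx 0.04$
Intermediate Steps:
$l{\left(g \right)} = 0$ ($l{\left(g \right)} = -6 + 6 = 0$)
$b{\left(s \right)} = \frac{9}{1 + s}$ ($b{\left(s \right)} = \frac{9}{s + 1} = \frac{9}{1 + s}$)
$X{\left(u \right)} = 6 + u^{2} - 3 u$ ($X{\left(u \right)} = \left(u^{2} - 4 u\right) + \left(6 + u\right) = 6 + u^{2} - 3 u$)
$\frac{1}{\left(G{\left(b{\left(l{\left(1 \right)} \right)} \right)} + X{\left(1 \right)}\right)^{2}} = \frac{1}{\left(1 + \left(6 + 1^{2} - 3\right)\right)^{2}} = \frac{1}{\left(1 + \left(6 + 1 - 3\right)\right)^{2}} = \frac{1}{\left(1 + 4\right)^{2}} = \frac{1}{5^{2}} = \frac{1}{25}$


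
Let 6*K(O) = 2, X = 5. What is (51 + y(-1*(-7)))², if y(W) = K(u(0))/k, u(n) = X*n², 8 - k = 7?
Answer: 23716/9 ≈ 2635.1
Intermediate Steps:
k = 1 (k = 8 - 1*7 = 8 - 7 = 1)
u(n) = 5*n²
K(O) = ⅓ (K(O) = (⅙)*2 = ⅓)
y(W) = ⅓ (y(W) = (⅓)/1 = (⅓)*1 = ⅓)
(51 + y(-1*(-7)))² = (51 + ⅓)² = (154/3)² = 23716/9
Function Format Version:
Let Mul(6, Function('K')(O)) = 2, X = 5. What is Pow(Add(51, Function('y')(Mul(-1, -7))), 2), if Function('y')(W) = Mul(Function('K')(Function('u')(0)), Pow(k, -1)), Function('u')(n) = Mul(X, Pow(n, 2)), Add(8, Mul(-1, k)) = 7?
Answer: Rational(23716, 9) ≈ 2635.1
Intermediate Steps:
k = 1 (k = Add(8, Mul(-1, 7)) = Add(8, -7) = 1)
Function('u')(n) = Mul(5, Pow(n, 2))
Function('K')(O) = Rational(1, 3) (Function('K')(O) = Mul(Rational(1, 6), 2) = Rational(1, 3))
Function('y')(W) = Rational(1, 3) (Function('y')(W) = Mul(Rational(1, 3), Pow(1, -1)) = Mul(Rational(1, 3), 1) = Rational(1, 3))
Pow(Add(51, Function('y')(Mul(-1, -7))), 2) = Pow(Add(51, Rational(1, 3)), 2) = Pow(Rational(154, 3), 2) = Rational(23716, 9)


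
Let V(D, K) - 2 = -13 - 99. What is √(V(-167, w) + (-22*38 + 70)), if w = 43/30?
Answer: 2*I*√219 ≈ 29.597*I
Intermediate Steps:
w = 43/30 (w = 43*(1/30) = 43/30 ≈ 1.4333)
V(D, K) = -110 (V(D, K) = 2 + (-13 - 99) = 2 - 112 = -110)
√(V(-167, w) + (-22*38 + 70)) = √(-110 + (-22*38 + 70)) = √(-110 + (-836 + 70)) = √(-110 - 766) = √(-876) = 2*I*√219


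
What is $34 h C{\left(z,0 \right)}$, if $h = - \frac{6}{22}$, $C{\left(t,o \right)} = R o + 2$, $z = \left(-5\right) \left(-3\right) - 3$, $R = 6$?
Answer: $- \frac{204}{11} \approx -18.545$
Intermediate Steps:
$z = 12$ ($z = 15 - 3 = 12$)
$C{\left(t,o \right)} = 2 + 6 o$ ($C{\left(t,o \right)} = 6 o + 2 = 2 + 6 o$)
$h = - \frac{3}{11}$ ($h = \left(-6\right) \frac{1}{22} = - \frac{3}{11} \approx -0.27273$)
$34 h C{\left(z,0 \right)} = 34 \left(- \frac{3}{11}\right) \left(2 + 6 \cdot 0\right) = - \frac{102 \left(2 + 0\right)}{11} = \left(- \frac{102}{11}\right) 2 = - \frac{204}{11}$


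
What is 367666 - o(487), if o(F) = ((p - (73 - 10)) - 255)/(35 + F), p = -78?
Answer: 10662336/29 ≈ 3.6767e+5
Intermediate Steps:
o(F) = -396/(35 + F) (o(F) = ((-78 - (73 - 10)) - 255)/(35 + F) = ((-78 - 1*63) - 255)/(35 + F) = ((-78 - 63) - 255)/(35 + F) = (-141 - 255)/(35 + F) = -396/(35 + F))
367666 - o(487) = 367666 - (-396)/(35 + 487) = 367666 - (-396)/522 = 367666 - 1*(-22/29) = 367666 + 22/29 = 10662336/29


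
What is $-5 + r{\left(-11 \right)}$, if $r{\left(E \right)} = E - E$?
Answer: $-5$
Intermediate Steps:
$r{\left(E \right)} = 0$
$-5 + r{\left(-11 \right)} = -5 + 0 = -5$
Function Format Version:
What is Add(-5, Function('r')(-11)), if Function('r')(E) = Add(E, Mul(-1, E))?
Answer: -5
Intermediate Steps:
Function('r')(E) = 0
Add(-5, Function('r')(-11)) = Add(-5, 0) = -5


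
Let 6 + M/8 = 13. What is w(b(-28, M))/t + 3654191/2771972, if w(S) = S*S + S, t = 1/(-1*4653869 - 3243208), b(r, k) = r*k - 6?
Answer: -54198674116106157097/2771972 ≈ -1.9552e+13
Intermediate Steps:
M = 56 (M = -48 + 8*13 = -48 + 104 = 56)
b(r, k) = -6 + k*r (b(r, k) = k*r - 6 = -6 + k*r)
t = -1/7897077 (t = 1/(-4653869 - 3243208) = 1/(-7897077) = -1/7897077 ≈ -1.2663e-7)
w(S) = S + S² (w(S) = S² + S = S + S²)
w(b(-28, M))/t + 3654191/2771972 = ((-6 + 56*(-28))*(1 + (-6 + 56*(-28))))/(-1/7897077) + 3654191/2771972 = ((-6 - 1568)*(1 + (-6 - 1568)))*(-7897077) + 3654191*(1/2771972) = -1574*(1 - 1574)*(-7897077) + 3654191/2771972 = -1574*(-1573)*(-7897077) + 3654191/2771972 = 2475902*(-7897077) + 3654191/2771972 = -19552388738454 + 3654191/2771972 = -54198674116106157097/2771972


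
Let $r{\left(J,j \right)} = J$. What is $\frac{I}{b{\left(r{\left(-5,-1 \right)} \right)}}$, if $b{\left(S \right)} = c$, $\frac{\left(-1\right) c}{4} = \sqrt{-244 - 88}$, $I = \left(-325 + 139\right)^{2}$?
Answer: $\frac{8649 i \sqrt{83}}{166} \approx 474.68 i$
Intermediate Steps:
$I = 34596$ ($I = \left(-186\right)^{2} = 34596$)
$c = - 8 i \sqrt{83}$ ($c = - 4 \sqrt{-244 - 88} = - 4 \sqrt{-332} = - 4 \cdot 2 i \sqrt{83} = - 8 i \sqrt{83} \approx - 72.883 i$)
$b{\left(S \right)} = - 8 i \sqrt{83}$
$\frac{I}{b{\left(r{\left(-5,-1 \right)} \right)}} = \frac{34596}{\left(-8\right) i \sqrt{83}} = 34596 \frac{i \sqrt{83}}{664} = \frac{8649 i \sqrt{83}}{166}$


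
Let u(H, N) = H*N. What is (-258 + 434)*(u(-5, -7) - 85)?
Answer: -8800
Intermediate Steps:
(-258 + 434)*(u(-5, -7) - 85) = (-258 + 434)*(-5*(-7) - 85) = 176*(35 - 85) = 176*(-50) = -8800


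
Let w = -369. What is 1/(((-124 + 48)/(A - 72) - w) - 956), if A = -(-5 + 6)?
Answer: -73/42775 ≈ -0.0017066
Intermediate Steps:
A = -1 (A = -1*1 = -1)
1/(((-124 + 48)/(A - 72) - w) - 956) = 1/(((-124 + 48)/(-1 - 72) - 1*(-369)) - 956) = 1/((-76/(-73) + 369) - 956) = 1/((-76*(-1/73) + 369) - 956) = 1/((76/73 + 369) - 956) = 1/(27013/73 - 956) = 1/(-42775/73) = -73/42775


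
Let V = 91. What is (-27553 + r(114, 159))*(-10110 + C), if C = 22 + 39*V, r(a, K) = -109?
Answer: 180881818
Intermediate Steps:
C = 3571 (C = 22 + 39*91 = 22 + 3549 = 3571)
(-27553 + r(114, 159))*(-10110 + C) = (-27553 - 109)*(-10110 + 3571) = -27662*(-6539) = 180881818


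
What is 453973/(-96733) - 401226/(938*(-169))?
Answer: -182158864/84254443 ≈ -2.1620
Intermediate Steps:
453973/(-96733) - 401226/(938*(-169)) = 453973*(-1/96733) - 401226/(-158522) = -34921/7441 - 401226*(-1/158522) = -34921/7441 + 28659/11323 = -182158864/84254443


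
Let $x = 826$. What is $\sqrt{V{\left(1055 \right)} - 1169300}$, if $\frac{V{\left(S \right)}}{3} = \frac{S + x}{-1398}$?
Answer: $\frac{i \sqrt{253921387346}}{466} \approx 1081.3 i$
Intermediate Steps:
$V{\left(S \right)} = - \frac{413}{233} - \frac{S}{466}$ ($V{\left(S \right)} = 3 \frac{S + 826}{-1398} = 3 \left(826 + S\right) \left(- \frac{1}{1398}\right) = 3 \left(- \frac{413}{699} - \frac{S}{1398}\right) = - \frac{413}{233} - \frac{S}{466}$)
$\sqrt{V{\left(1055 \right)} - 1169300} = \sqrt{\left(- \frac{413}{233} - \frac{1055}{466}\right) - 1169300} = \sqrt{- \frac{1881}{466} - 1169300} = \sqrt{- \frac{544895681}{466}} = \frac{i \sqrt{253921387346}}{466}$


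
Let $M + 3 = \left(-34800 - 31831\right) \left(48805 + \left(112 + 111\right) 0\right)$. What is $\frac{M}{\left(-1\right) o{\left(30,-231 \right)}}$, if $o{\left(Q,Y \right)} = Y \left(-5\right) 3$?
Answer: $\frac{3251925958}{3465} \approx 9.3851 \cdot 10^{5}$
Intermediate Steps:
$o{\left(Q,Y \right)} = - 15 Y$ ($o{\left(Q,Y \right)} = - 5 Y 3 = - 15 Y$)
$M = -3251925958$ ($M = -3 + \left(-34800 - 31831\right) \left(48805 + \left(112 + 111\right) 0\right) = -3 - 66631 \left(48805 + 223 \cdot 0\right) = -3 - 66631 \left(48805 + 0\right) = -3 - 3251925955 = -3251925958$)
$\frac{M}{\left(-1\right) o{\left(30,-231 \right)}} = - \frac{3251925958}{\left(-1\right) \left(\left(-15\right) \left(-231\right)\right)} = - \frac{3251925958}{\left(-1\right) 3465} = - \frac{3251925958}{-3465} = \left(-3251925958\right) \left(- \frac{1}{3465}\right) = \frac{3251925958}{3465}$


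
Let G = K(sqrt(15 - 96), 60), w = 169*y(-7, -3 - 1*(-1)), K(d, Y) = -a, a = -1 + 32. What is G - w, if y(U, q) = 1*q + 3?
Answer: -200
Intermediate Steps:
y(U, q) = 3 + q (y(U, q) = q + 3 = 3 + q)
a = 31
K(d, Y) = -31 (K(d, Y) = -1*31 = -31)
w = 169 (w = 169*(3 + (-3 - 1*(-1))) = 169*(3 + (-3 + 1)) = 169*(3 - 2) = 169*1 = 169)
G = -31
G - w = -31 - 1*169 = -31 - 169 = -200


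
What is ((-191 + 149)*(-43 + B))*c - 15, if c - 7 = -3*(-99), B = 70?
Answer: -344751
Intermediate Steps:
c = 304 (c = 7 - 3*(-99) = 7 + 297 = 304)
((-191 + 149)*(-43 + B))*c - 15 = ((-191 + 149)*(-43 + 70))*304 - 15 = -42*27*304 - 15 = -1134*304 - 15 = -344736 - 15 = -344751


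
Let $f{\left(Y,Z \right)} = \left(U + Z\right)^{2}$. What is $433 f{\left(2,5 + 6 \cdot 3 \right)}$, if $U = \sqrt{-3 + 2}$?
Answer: $228624 + 19918 i \approx 2.2862 \cdot 10^{5} + 19918.0 i$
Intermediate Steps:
$U = i$ ($U = \sqrt{-1} = i \approx 1.0 i$)
$f{\left(Y,Z \right)} = \left(i + Z\right)^{2}$
$433 f{\left(2,5 + 6 \cdot 3 \right)} = 433 \left(i + \left(5 + 6 \cdot 3\right)\right)^{2} = 433 \left(i + \left(5 + 18\right)\right)^{2} = 433 \left(i + 23\right)^{2} = 433 \left(23 + i\right)^{2}$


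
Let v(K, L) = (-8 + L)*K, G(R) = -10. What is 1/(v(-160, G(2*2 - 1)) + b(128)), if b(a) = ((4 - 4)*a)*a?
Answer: 1/2880 ≈ 0.00034722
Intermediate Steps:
b(a) = 0 (b(a) = (0*a)*a = 0*a = 0)
v(K, L) = K*(-8 + L)
1/(v(-160, G(2*2 - 1)) + b(128)) = 1/(-160*(-8 - 10) + 0) = 1/(-160*(-18) + 0) = 1/(2880 + 0) = 1/2880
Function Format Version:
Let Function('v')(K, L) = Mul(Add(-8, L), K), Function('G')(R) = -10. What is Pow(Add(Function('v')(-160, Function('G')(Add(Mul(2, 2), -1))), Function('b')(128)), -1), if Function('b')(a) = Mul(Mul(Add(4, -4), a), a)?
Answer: Rational(1, 2880) ≈ 0.00034722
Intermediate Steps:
Function('b')(a) = 0 (Function('b')(a) = Mul(Mul(0, a), a) = Mul(0, a) = 0)
Function('v')(K, L) = Mul(K, Add(-8, L))
Pow(Add(Function('v')(-160, Function('G')(Add(Mul(2, 2), -1))), Function('b')(128)), -1) = Pow(Add(Mul(-160, Add(-8, -10)), 0), -1) = Pow(Add(Mul(-160, -18), 0), -1) = Pow(Add(2880, 0), -1) = Pow(2880, -1) = Rational(1, 2880)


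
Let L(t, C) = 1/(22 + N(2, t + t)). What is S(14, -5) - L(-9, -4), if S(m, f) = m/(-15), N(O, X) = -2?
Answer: -59/60 ≈ -0.98333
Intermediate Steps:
S(m, f) = -m/15 (S(m, f) = m*(-1/15) = -m/15)
L(t, C) = 1/20 (L(t, C) = 1/(22 - 2) = 1/20)
S(14, -5) - L(-9, -4) = -1/15*14 - 1*1/20 = -14/15 - 1/20 = -59/60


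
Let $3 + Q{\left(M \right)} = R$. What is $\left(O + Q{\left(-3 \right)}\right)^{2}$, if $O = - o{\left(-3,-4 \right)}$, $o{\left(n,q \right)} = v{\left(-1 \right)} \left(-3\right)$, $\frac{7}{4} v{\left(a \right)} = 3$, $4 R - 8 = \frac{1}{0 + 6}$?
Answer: $\frac{494209}{28224} \approx 17.51$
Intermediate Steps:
$R = \frac{49}{24}$ ($R = 2 + \frac{1}{4 \left(0 + 6\right)} = 2 + \frac{1}{4 \cdot 6} = 2 + \frac{1}{4} \cdot \frac{1}{6} = 2 + \frac{1}{24} = \frac{49}{24} \approx 2.0417$)
$v{\left(a \right)} = \frac{12}{7}$ ($v{\left(a \right)} = \frac{4}{7} \cdot 3 = \frac{12}{7}$)
$o{\left(n,q \right)} = - \frac{36}{7}$ ($o{\left(n,q \right)} = \frac{12}{7} \left(-3\right) = - \frac{36}{7}$)
$Q{\left(M \right)} = - \frac{23}{24}$ ($Q{\left(M \right)} = -3 + \frac{49}{24} = - \frac{23}{24}$)
$O = \frac{36}{7}$ ($O = \left(-1\right) \left(- \frac{36}{7}\right) = \frac{36}{7} \approx 5.1429$)
$\left(O + Q{\left(-3 \right)}\right)^{2} = \left(\frac{36}{7} - \frac{23}{24}\right)^{2} = \left(\frac{703}{168}\right)^{2} = \frac{494209}{28224}$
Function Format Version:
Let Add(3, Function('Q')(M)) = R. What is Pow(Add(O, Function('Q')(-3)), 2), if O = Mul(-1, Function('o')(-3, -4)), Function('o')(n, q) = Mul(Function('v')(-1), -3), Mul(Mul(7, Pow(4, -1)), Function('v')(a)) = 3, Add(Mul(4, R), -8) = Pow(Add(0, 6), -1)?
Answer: Rational(494209, 28224) ≈ 17.510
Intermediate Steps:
R = Rational(49, 24) (R = Add(2, Mul(Rational(1, 4), Pow(Add(0, 6), -1))) = Add(2, Mul(Rational(1, 4), Pow(6, -1))) = Add(2, Mul(Rational(1, 4), Rational(1, 6))) = Add(2, Rational(1, 24)) = Rational(49, 24) ≈ 2.0417)
Function('v')(a) = Rational(12, 7) (Function('v')(a) = Mul(Rational(4, 7), 3) = Rational(12, 7))
Function('o')(n, q) = Rational(-36, 7) (Function('o')(n, q) = Mul(Rational(12, 7), -3) = Rational(-36, 7))
Function('Q')(M) = Rational(-23, 24) (Function('Q')(M) = Add(-3, Rational(49, 24)) = Rational(-23, 24))
O = Rational(36, 7) (O = Mul(-1, Rational(-36, 7)) = Rational(36, 7) ≈ 5.1429)
Pow(Add(O, Function('Q')(-3)), 2) = Pow(Add(Rational(36, 7), Rational(-23, 24)), 2) = Pow(Rational(703, 168), 2) = Rational(494209, 28224)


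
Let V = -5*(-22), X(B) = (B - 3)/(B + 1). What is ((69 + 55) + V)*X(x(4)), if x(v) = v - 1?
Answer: 0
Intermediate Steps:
x(v) = -1 + v
X(B) = (-3 + B)/(1 + B)
V = 110
((69 + 55) + V)*X(x(4)) = ((69 + 55) + 110)*((-3 + (-1 + 4))/(1 + (-1 + 4))) = (124 + 110)*((-3 + 3)/(1 + 3)) = 234*(0/4) = 234*((¼)*0) = 234*0 = 0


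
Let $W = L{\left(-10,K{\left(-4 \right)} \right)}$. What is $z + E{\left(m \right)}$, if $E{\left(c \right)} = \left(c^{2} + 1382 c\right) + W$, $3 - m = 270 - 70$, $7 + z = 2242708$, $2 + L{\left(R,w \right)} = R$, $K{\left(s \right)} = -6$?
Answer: $2009244$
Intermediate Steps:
$L{\left(R,w \right)} = -2 + R$
$z = 2242701$ ($z = -7 + 2242708 = 2242701$)
$W = -12$ ($W = -2 - 10 = -12$)
$m = -197$ ($m = 3 - \left(270 - 70\right) = 3 - 200 = -197$)
$E{\left(c \right)} = -12 + c^{2} + 1382 c$ ($E{\left(c \right)} = \left(c^{2} + 1382 c\right) - 12 = -12 + c^{2} + 1382 c$)
$z + E{\left(m \right)} = 2242701 + \left(-12 + \left(-197\right)^{2} + 1382 \left(-197\right)\right) = 2242701 - 233457 = 2009244$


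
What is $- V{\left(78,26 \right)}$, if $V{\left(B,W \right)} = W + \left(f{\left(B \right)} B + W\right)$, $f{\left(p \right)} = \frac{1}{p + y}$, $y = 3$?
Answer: $- \frac{1430}{27} \approx -52.963$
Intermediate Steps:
$f{\left(p \right)} = \frac{1}{3 + p}$ ($f{\left(p \right)} = \frac{1}{p + 3} = \frac{1}{3 + p}$)
$V{\left(B,W \right)} = 2 W + \frac{B}{3 + B}$ ($V{\left(B,W \right)} = W + \left(\frac{B}{3 + B} + W\right) = W + \left(W + \frac{B}{3 + B}\right) = 2 W + \frac{B}{3 + B}$)
$- V{\left(78,26 \right)} = - \frac{78 + 2 \cdot 26 \left(3 + 78\right)}{3 + 78} = - \frac{78 + 2 \cdot 26 \cdot 81}{81} = - \frac{78 + 4212}{81} = - \frac{4290}{81} = \left(-1\right) \frac{1430}{27} = - \frac{1430}{27}$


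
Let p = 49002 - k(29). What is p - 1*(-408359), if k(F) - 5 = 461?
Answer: 456895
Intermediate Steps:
k(F) = 466 (k(F) = 5 + 461 = 466)
p = 48536 (p = 49002 - 1*466 = 49002 - 466 = 48536)
p - 1*(-408359) = 48536 - 1*(-408359) = 48536 + 408359 = 456895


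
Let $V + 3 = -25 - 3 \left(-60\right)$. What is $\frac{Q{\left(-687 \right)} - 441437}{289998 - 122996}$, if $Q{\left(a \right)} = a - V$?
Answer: $- \frac{221138}{83501} \approx -2.6483$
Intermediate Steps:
$V = 152$ ($V = -3 - \left(25 + 3 \left(-60\right)\right) = -3 - -155 = -3 + \left(-25 + 180\right) = -3 + 155 = 152$)
$Q{\left(a \right)} = -152 + a$ ($Q{\left(a \right)} = a - 152 = -152 + a$)
$\frac{Q{\left(-687 \right)} - 441437}{289998 - 122996} = \frac{\left(-152 - 687\right) - 441437}{289998 - 122996} = \frac{-839 - 441437}{167002} = \left(-442276\right) \frac{1}{167002} = - \frac{221138}{83501}$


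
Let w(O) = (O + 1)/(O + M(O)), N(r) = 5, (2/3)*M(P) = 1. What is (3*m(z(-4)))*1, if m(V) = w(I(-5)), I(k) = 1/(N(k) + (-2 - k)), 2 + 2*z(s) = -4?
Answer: 27/13 ≈ 2.0769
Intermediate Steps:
M(P) = 3/2 (M(P) = (3/2)*1 = 3/2)
z(s) = -3 (z(s) = -1 + (½)*(-4) = -1 - 2 = -3)
I(k) = 1/(3 - k) (I(k) = 1/(5 + (-2 - k)) = 1/(3 - k))
w(O) = (1 + O)/(3/2 + O) (w(O) = (O + 1)/(O + 3/2) = (1 + O)/(3/2 + O))
m(V) = 9/13 (m(V) = 2*(1 - 1/(-3 - 5))/(3 + 2*(-1/(-3 - 5))) = 2*(1 - 1/(-8))/(3 + 2*(-1/(-8))) = 2*(1 - 1*(-⅛))/(3 + 2*(-1*(-⅛))) = 2*(1 + ⅛)/(3 + 2*(⅛)) = 2*(9/8)/(3 + ¼) = 2*(9/8)/(13/4) = 2*(4/13)*(9/8) = 9/13)
(3*m(z(-4)))*1 = (3*(9/13))*1 = (27/13)*1 = 27/13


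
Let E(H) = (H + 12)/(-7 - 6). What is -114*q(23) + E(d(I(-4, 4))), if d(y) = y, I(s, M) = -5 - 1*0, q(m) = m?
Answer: -34093/13 ≈ -2622.5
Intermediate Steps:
I(s, M) = -5 (I(s, M) = -5 + 0 = -5)
E(H) = -12/13 - H/13 (E(H) = (12 + H)/(-13) = (12 + H)*(-1/13) = -12/13 - H/13)
-114*q(23) + E(d(I(-4, 4))) = -114*23 + (-12/13 - 1/13*(-5)) = -2622 + (-12/13 + 5/13) = -2622 - 7/13 = -34093/13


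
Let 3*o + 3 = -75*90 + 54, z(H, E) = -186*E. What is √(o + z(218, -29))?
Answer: √3161 ≈ 56.223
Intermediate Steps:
o = -2233 (o = -1 + (-75*90 + 54)/3 = -1 + (-6750 + 54)/3 = -1 + (⅓)*(-6696) = -1 - 2232 = -2233)
√(o + z(218, -29)) = √(-2233 - 186*(-29)) = √(-2233 + 5394) = √3161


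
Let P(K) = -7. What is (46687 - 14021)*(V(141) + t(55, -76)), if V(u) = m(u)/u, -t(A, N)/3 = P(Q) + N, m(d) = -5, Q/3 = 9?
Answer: 1146707264/141 ≈ 8.1327e+6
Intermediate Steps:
Q = 27 (Q = 3*9 = 27)
t(A, N) = 21 - 3*N (t(A, N) = -3*(-7 + N) = 21 - 3*N)
V(u) = -5/u
(46687 - 14021)*(V(141) + t(55, -76)) = (46687 - 14021)*(-5/141 + (21 - 3*(-76))) = 32666*(-5*1/141 + (21 + 228)) = 32666*(-5/141 + 249) = 32666*(35104/141) = 1146707264/141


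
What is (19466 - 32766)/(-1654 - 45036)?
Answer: 190/667 ≈ 0.28486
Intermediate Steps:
(19466 - 32766)/(-1654 - 45036) = -13300/(-46690) = -13300*(-1/46690) = 190/667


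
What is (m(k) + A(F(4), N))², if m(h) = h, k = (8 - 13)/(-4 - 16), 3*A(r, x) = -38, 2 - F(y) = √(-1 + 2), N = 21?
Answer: 22201/144 ≈ 154.17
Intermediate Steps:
F(y) = 1 (F(y) = 2 - √(-1 + 2) = 2 - √1 = 2 - 1*1 = 2 - 1 = 1)
A(r, x) = -38/3 (A(r, x) = (⅓)*(-38) = -38/3)
k = ¼ (k = -5/(-20) = -5*(-1/20) = ¼ ≈ 0.25000)
(m(k) + A(F(4), N))² = (¼ - 38/3)² = (-149/12)² = 22201/144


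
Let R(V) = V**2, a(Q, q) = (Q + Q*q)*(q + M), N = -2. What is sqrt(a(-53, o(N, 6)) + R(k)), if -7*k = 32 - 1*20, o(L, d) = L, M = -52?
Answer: 3*I*sqrt(15566)/7 ≈ 53.47*I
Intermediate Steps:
a(Q, q) = (-52 + q)*(Q + Q*q) (a(Q, q) = (Q + Q*q)*(q - 52) = (Q + Q*q)*(-52 + q) = (-52 + q)*(Q + Q*q))
k = -12/7 (k = -(32 - 1*20)/7 = -(32 - 20)/7 = -1/7*12 = -12/7 ≈ -1.7143)
sqrt(a(-53, o(N, 6)) + R(k)) = sqrt(-53*(-52 + (-2)**2 - 51*(-2)) + (-12/7)**2) = sqrt(-53*(-52 + 4 + 102) + 144/49) = sqrt(-53*54 + 144/49) = sqrt(-2862 + 144/49) = sqrt(-140094/49) = 3*I*sqrt(15566)/7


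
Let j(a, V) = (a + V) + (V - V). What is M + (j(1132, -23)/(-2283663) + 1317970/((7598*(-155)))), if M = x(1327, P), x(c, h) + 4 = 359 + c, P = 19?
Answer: 15588409933118/9273955443 ≈ 1680.9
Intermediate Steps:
j(a, V) = V + a (j(a, V) = (V + a) + 0 = V + a)
x(c, h) = 355 + c (x(c, h) = -4 + (359 + c) = 355 + c)
M = 1682 (M = 355 + 1327 = 1682)
M + (j(1132, -23)/(-2283663) + 1317970/((7598*(-155)))) = 1682 + ((-23 + 1132)/(-2283663) + 1317970/((7598*(-155)))) = 1682 + (1109*(-1/2283663) + 1317970/(-1177690)) = 1682 + (-1109/2283663 + 1317970*(-1/1177690)) = 1682 + (-1109/2283663 - 131797/117769) = 1682 - 10383122008/9273955443 = 15588409933118/9273955443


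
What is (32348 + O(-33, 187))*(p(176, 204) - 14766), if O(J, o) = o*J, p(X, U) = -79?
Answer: -388597565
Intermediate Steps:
O(J, o) = J*o
(32348 + O(-33, 187))*(p(176, 204) - 14766) = (32348 - 33*187)*(-79 - 14766) = (32348 - 6171)*(-14845) = 26177*(-14845) = -388597565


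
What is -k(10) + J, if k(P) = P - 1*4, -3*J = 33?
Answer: -17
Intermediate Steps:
J = -11 (J = -⅓*33 = -11)
k(P) = -4 + P (k(P) = P - 4 = -4 + P)
-k(10) + J = -(-4 + 10) - 11 = -1*6 - 11 = -6 - 11 = -17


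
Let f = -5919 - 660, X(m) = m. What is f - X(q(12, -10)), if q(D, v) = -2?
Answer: -6577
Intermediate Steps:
f = -6579
f - X(q(12, -10)) = -6579 - 1*(-2) = -6579 + 2 = -6577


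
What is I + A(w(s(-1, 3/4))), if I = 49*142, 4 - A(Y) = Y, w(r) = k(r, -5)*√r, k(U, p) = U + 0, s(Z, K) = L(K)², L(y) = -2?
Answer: 6954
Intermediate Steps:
s(Z, K) = 4 (s(Z, K) = (-2)² = 4)
k(U, p) = U
w(r) = r^(3/2) (w(r) = r*√r = r^(3/2))
A(Y) = 4 - Y
I = 6958
I + A(w(s(-1, 3/4))) = 6958 + (4 - 4^(3/2)) = 6958 + (4 - 1*8) = 6958 + (4 - 8) = 6958 - 4 = 6954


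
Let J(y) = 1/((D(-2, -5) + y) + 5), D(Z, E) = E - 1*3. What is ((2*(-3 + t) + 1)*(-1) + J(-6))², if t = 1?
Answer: 676/81 ≈ 8.3457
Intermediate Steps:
D(Z, E) = -3 + E (D(Z, E) = E - 3 = -3 + E)
J(y) = 1/(-3 + y) (J(y) = 1/(((-3 - 5) + y) + 5) = 1/((-8 + y) + 5) = 1/(-3 + y))
((2*(-3 + t) + 1)*(-1) + J(-6))² = ((2*(-3 + 1) + 1)*(-1) + 1/(-3 - 6))² = ((2*(-2) + 1)*(-1) + 1/(-9))² = ((-4 + 1)*(-1) - ⅑)² = (-3*(-1) - ⅑)² = (3 - ⅑)² = (26/9)² = 676/81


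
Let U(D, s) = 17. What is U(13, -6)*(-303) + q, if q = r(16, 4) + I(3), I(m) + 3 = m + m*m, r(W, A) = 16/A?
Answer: -5138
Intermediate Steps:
I(m) = -3 + m + m² (I(m) = -3 + (m + m*m) = -3 + (m + m²) = -3 + m + m²)
q = 13 (q = 16/4 + (-3 + 3 + 3²) = 16*(¼) + (-3 + 3 + 9) = 4 + 9 = 13)
U(13, -6)*(-303) + q = 17*(-303) + 13 = -5151 + 13 = -5138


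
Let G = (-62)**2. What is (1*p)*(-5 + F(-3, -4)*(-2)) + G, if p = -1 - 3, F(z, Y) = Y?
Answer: 3832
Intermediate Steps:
p = -4
G = 3844
(1*p)*(-5 + F(-3, -4)*(-2)) + G = (1*(-4))*(-5 - 4*(-2)) + 3844 = -4*(-5 + 8) + 3844 = -4*3 + 3844 = -12 + 3844 = 3832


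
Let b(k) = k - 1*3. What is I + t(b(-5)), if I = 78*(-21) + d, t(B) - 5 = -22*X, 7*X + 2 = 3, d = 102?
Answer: -10739/7 ≈ -1534.1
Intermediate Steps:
X = ⅐ (X = -2/7 + (⅐)*3 = -2/7 + 3/7 = ⅐ ≈ 0.14286)
b(k) = -3 + k (b(k) = k - 3 = -3 + k)
t(B) = 13/7 (t(B) = 5 - 22*⅐ = 5 - 22/7 = 13/7)
I = -1536 (I = 78*(-21) + 102 = -1638 + 102 = -1536)
I + t(b(-5)) = -1536 + 13/7 = -10739/7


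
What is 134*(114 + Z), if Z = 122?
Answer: 31624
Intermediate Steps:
134*(114 + Z) = 134*(114 + 122) = 134*236 = 31624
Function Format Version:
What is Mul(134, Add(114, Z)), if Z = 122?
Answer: 31624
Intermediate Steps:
Mul(134, Add(114, Z)) = Mul(134, Add(114, 122)) = Mul(134, 236) = 31624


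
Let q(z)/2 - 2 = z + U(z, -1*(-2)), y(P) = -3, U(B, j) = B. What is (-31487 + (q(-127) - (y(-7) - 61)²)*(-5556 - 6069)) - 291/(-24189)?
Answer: 430915045416/8063 ≈ 5.3444e+7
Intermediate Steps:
q(z) = 4 + 4*z (q(z) = 4 + 2*(z + z) = 4 + 2*(2*z) = 4 + 4*z)
(-31487 + (q(-127) - (y(-7) - 61)²)*(-5556 - 6069)) - 291/(-24189) = (-31487 + ((4 + 4*(-127)) - (-3 - 61)²)*(-5556 - 6069)) - 291/(-24189) = (-31487 + ((4 - 508) - 1*(-64)²)*(-11625)) - 291*(-1/24189) = (-31487 + (-504 - 1*4096)*(-11625)) + 97/8063 = (-31487 + (-504 - 4096)*(-11625)) + 97/8063 = (-31487 - 4600*(-11625)) + 97/8063 = (-31487 + 53475000) + 97/8063 = 53443513 + 97/8063 = 430915045416/8063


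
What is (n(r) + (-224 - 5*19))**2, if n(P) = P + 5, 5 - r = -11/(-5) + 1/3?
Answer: 21836929/225 ≈ 97053.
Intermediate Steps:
r = 37/15 (r = 5 - (-11/(-5) + 1/3) = 5 - (-11*(-1/5) + 1*(1/3)) = 5 - (11/5 + 1/3) = 5 - 1*38/15 = 5 - 38/15 = 37/15 ≈ 2.4667)
n(P) = 5 + P
(n(r) + (-224 - 5*19))**2 = ((5 + 37/15) + (-224 - 5*19))**2 = (112/15 + (-224 - 95))**2 = (112/15 - 319)**2 = (-4673/15)**2 = 21836929/225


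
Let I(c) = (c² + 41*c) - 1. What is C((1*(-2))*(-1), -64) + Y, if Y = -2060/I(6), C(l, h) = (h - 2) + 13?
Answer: -16953/281 ≈ -60.331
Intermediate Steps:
I(c) = -1 + c² + 41*c
C(l, h) = 11 + h (C(l, h) = (-2 + h) + 13 = 11 + h)
Y = -2060/281 (Y = -2060/(-1 + 6² + 41*6) = -2060/(-1 + 36 + 246) = -2060/281 ≈ -7.3310)
C((1*(-2))*(-1), -64) + Y = (11 - 64) - 2060/281 = -53 - 2060/281 = -16953/281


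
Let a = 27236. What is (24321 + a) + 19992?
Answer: 71549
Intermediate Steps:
(24321 + a) + 19992 = (24321 + 27236) + 19992 = 51557 + 19992 = 71549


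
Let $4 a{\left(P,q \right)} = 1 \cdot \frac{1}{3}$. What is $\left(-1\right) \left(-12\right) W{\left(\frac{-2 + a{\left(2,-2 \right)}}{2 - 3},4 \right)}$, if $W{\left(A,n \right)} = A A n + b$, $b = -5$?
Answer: $\frac{349}{3} \approx 116.33$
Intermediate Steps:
$a{\left(P,q \right)} = \frac{1}{12}$ ($a{\left(P,q \right)} = \frac{1 \cdot \frac{1}{3}}{4} = \frac{1}{4} \cdot \frac{1}{3} = \frac{1}{12}$)
$W{\left(A,n \right)} = -5 + n A^{2}$ ($W{\left(A,n \right)} = A A n - 5 = A^{2} n - 5 = n A^{2} - 5 = -5 + n A^{2}$)
$\left(-1\right) \left(-12\right) W{\left(\frac{-2 + a{\left(2,-2 \right)}}{2 - 3},4 \right)} = \left(-1\right) \left(-12\right) \left(-5 + 4 \left(\frac{-2 + \frac{1}{12}}{2 - 3}\right)^{2}\right) = 12 \left(-5 + 4 \left(- \frac{23}{12 \left(-1\right)}\right)^{2}\right) = 12 \left(-5 + 4 \left(\left(- \frac{23}{12}\right) \left(-1\right)\right)^{2}\right) = 12 \left(-5 + 4 \left(\frac{23}{12}\right)^{2}\right) = 12 \left(-5 + 4 \cdot \frac{529}{144}\right) = 12 \left(-5 + \frac{529}{36}\right) = 12 \cdot \frac{349}{36} = \frac{349}{3}$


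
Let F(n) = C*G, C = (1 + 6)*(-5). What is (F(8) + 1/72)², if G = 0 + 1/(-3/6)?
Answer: 25411681/5184 ≈ 4901.9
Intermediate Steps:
C = -35 (C = 7*(-5) = -35)
G = -2 (G = 0 + 1/(-3*⅙) = 0 + 1/(-½) = 0 - 2 = -2)
F(n) = 70 (F(n) = -35*(-2) = 70)
(F(8) + 1/72)² = (70 + 1/72)² = (5041/72)² = 25411681/5184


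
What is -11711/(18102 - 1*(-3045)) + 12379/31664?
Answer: -15576913/95656944 ≈ -0.16284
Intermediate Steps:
-11711/(18102 - 1*(-3045)) + 12379/31664 = -11711/(18102 + 3045) + 12379*(1/31664) = -11711/21147 + 12379/31664 = -11711*1/21147 + 12379/31664 = -1673/3021 + 12379/31664 = -15576913/95656944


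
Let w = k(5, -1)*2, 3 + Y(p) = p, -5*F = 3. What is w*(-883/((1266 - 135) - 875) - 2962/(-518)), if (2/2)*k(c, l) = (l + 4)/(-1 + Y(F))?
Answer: -2256585/762496 ≈ -2.9595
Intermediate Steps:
F = -⅗ (F = -⅕*3 = -⅗ ≈ -0.60000)
Y(p) = -3 + p
k(c, l) = -20/23 - 5*l/23 (k(c, l) = (l + 4)/(-1 + (-3 - ⅗)) = (4 + l)/(-1 - 18/5) = (4 + l)/(-23/5) = (4 + l)*(-5/23) = -20/23 - 5*l/23)
w = -30/23 (w = (-20/23 - 5/23*(-1))*2 = (-20/23 + 5/23)*2 = -15/23*2 = -30/23 ≈ -1.3043)
w*(-883/((1266 - 135) - 875) - 2962/(-518)) = -30*(-883/((1266 - 135) - 875) - 2962/(-518))/23 = -30*(-883/(1131 - 875) - 2962*(-1/518))/23 = -30*(-883/256 + 1481/259)/23 = -30/23*150439/66304 = -2256585/762496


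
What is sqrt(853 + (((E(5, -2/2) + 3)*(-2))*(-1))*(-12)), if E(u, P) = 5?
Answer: sqrt(661) ≈ 25.710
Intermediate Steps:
sqrt(853 + (((E(5, -2/2) + 3)*(-2))*(-1))*(-12)) = sqrt(853 + (((5 + 3)*(-2))*(-1))*(-12)) = sqrt(853 + ((8*(-2))*(-1))*(-12)) = sqrt(853 - 16*(-1)*(-12)) = sqrt(853 + 16*(-12)) = sqrt(853 - 192) = sqrt(661)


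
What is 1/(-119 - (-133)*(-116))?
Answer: -1/15547 ≈ -6.4321e-5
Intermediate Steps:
1/(-119 - (-133)*(-116)) = 1/(-119 - 133*116) = 1/(-119 - 15428) = 1/(-15547) = -1/15547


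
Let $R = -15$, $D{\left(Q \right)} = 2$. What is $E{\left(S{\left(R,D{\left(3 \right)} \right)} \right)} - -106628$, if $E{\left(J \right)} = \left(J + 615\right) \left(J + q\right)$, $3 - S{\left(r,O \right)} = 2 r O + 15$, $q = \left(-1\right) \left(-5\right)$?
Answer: $141767$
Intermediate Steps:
$q = 5$
$S{\left(r,O \right)} = -12 - 2 O r$ ($S{\left(r,O \right)} = 3 - \left(2 r O + 15\right) = 3 - \left(2 O r + 15\right) = 3 - \left(15 + 2 O r\right) = -12 - 2 O r$)
$E{\left(J \right)} = \left(5 + J\right) \left(615 + J\right)$ ($E{\left(J \right)} = \left(J + 615\right) \left(J + 5\right) = \left(615 + J\right) \left(5 + J\right) = \left(5 + J\right) \left(615 + J\right)$)
$E{\left(S{\left(R,D{\left(3 \right)} \right)} \right)} - -106628 = \left(3075 + \left(-12 - 4 \left(-15\right)\right)^{2} + 620 \left(-12 - 4 \left(-15\right)\right)\right) - -106628 = \left(3075 + \left(-12 + 60\right)^{2} + 620 \left(-12 + 60\right)\right) + 106628 = \left(3075 + 48^{2} + 620 \cdot 48\right) + 106628 = \left(3075 + 2304 + 29760\right) + 106628 = 35139 + 106628 = 141767$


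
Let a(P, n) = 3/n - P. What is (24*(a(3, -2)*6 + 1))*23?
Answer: -14352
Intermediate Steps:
a(P, n) = -P + 3/n
(24*(a(3, -2)*6 + 1))*23 = (24*((-1*3 + 3/(-2))*6 + 1))*23 = (24*((-3 + 3*(-½))*6 + 1))*23 = (24*((-3 - 3/2)*6 + 1))*23 = (24*(-9/2*6 + 1))*23 = (24*(-27 + 1))*23 = (24*(-26))*23 = -624*23 = -14352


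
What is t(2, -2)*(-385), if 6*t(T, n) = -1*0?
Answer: 0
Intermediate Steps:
t(T, n) = 0 (t(T, n) = (-1*0)/6 = (⅙)*0 = 0)
t(2, -2)*(-385) = 0*(-385) = 0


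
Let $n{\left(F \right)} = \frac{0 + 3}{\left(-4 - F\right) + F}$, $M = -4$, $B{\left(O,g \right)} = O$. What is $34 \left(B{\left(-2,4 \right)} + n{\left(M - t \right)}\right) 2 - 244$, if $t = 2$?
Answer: $-431$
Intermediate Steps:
$n{\left(F \right)} = - \frac{3}{4}$ ($n{\left(F \right)} = \frac{3}{-4} = 3 \left(- \frac{1}{4}\right) = - \frac{3}{4}$)
$34 \left(B{\left(-2,4 \right)} + n{\left(M - t \right)}\right) 2 - 244 = 34 \left(-2 - \frac{3}{4}\right) 2 - 244 = 34 \left(\left(- \frac{11}{4}\right) 2\right) - 244 = 34 \left(- \frac{11}{2}\right) - 244 = -187 - 244 = -431$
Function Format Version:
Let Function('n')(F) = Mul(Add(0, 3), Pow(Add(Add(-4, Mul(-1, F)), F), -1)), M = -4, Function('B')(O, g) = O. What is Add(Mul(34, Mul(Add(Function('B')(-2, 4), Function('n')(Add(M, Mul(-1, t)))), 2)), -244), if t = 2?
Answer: -431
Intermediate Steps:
Function('n')(F) = Rational(-3, 4) (Function('n')(F) = Mul(3, Pow(-4, -1)) = Mul(3, Rational(-1, 4)) = Rational(-3, 4))
Add(Mul(34, Mul(Add(Function('B')(-2, 4), Function('n')(Add(M, Mul(-1, t)))), 2)), -244) = Add(Mul(34, Mul(Add(-2, Rational(-3, 4)), 2)), -244) = Add(Mul(34, Mul(Rational(-11, 4), 2)), -244) = Add(Mul(34, Rational(-11, 2)), -244) = Add(-187, -244) = -431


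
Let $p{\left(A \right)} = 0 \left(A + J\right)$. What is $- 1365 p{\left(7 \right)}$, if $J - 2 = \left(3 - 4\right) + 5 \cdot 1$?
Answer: $0$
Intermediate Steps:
$J = 6$ ($J = 2 + \left(\left(3 - 4\right) + 5 \cdot 1\right) = 2 + \left(-1 + 5\right) = 2 + 4 = 6$)
$p{\left(A \right)} = 0$ ($p{\left(A \right)} = 0 \left(A + 6\right) = 0 \left(6 + A\right) = 0$)
$- 1365 p{\left(7 \right)} = \left(-1365\right) 0 = 0$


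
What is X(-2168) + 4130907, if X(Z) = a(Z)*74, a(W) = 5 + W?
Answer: 3970845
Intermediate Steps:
X(Z) = 370 + 74*Z (X(Z) = (5 + Z)*74 = 370 + 74*Z)
X(-2168) + 4130907 = (370 + 74*(-2168)) + 4130907 = (370 - 160432) + 4130907 = -160062 + 4130907 = 3970845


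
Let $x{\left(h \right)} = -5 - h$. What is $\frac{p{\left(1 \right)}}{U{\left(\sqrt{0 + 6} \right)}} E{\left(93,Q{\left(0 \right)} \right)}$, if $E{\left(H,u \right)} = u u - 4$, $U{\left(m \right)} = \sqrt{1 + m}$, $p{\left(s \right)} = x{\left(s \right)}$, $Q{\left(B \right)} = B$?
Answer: $\frac{24}{\sqrt{1 + \sqrt{6}}} \approx 12.922$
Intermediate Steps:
$p{\left(s \right)} = -5 - s$
$E{\left(H,u \right)} = -4 + u^{2}$ ($E{\left(H,u \right)} = u^{2} - 4 = -4 + u^{2}$)
$\frac{p{\left(1 \right)}}{U{\left(\sqrt{0 + 6} \right)}} E{\left(93,Q{\left(0 \right)} \right)} = \frac{-5 - 1}{\sqrt{1 + \sqrt{0 + 6}}} \left(-4 + 0^{2}\right) = \frac{-5 - 1}{\sqrt{1 + \sqrt{6}}} \left(-4 + 0\right) = - \frac{6}{\sqrt{1 + \sqrt{6}}} \left(-4\right) = \frac{24}{\sqrt{1 + \sqrt{6}}}$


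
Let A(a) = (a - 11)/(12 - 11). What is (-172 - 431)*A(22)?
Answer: -6633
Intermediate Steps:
A(a) = -11 + a (A(a) = (-11 + a)/1 = (-11 + a)*1 = -11 + a)
(-172 - 431)*A(22) = (-172 - 431)*(-11 + 22) = -603*11 = -6633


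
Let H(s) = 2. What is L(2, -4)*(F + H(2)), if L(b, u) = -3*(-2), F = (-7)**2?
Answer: 306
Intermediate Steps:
F = 49
L(b, u) = 6
L(2, -4)*(F + H(2)) = 6*(49 + 2) = 6*51 = 306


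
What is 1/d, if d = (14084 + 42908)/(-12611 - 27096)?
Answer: -39707/56992 ≈ -0.69671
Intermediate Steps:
d = -56992/39707 (d = 56992/(-39707) = 56992*(-1/39707) = -56992/39707 ≈ -1.4353)
1/d = 1/(-56992/39707) = -39707/56992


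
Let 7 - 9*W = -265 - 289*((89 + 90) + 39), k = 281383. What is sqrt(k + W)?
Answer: sqrt(2595721)/3 ≈ 537.04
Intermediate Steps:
W = 63274/9 (W = 7/9 - (-265 - 289*((89 + 90) + 39))/9 = 7/9 - (-265 - 289*(179 + 39))/9 = 7/9 - (-265 - 289*218)/9 = 7/9 - (-265 - 63002)/9 = 7/9 - 1/9*(-63267) = 7/9 + 21089/3 = 63274/9 ≈ 7030.4)
sqrt(k + W) = sqrt(281383 + 63274/9) = sqrt(2595721/9) = sqrt(2595721)/3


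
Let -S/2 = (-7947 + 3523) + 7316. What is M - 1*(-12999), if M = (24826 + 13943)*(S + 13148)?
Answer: 285507915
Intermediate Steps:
S = -5784 (S = -2*((-7947 + 3523) + 7316) = -2*(-4424 + 7316) = -2*2892 = -5784)
M = 285494916 (M = (24826 + 13943)*(-5784 + 13148) = 38769*7364 = 285494916)
M - 1*(-12999) = 285494916 - 1*(-12999) = 285494916 + 12999 = 285507915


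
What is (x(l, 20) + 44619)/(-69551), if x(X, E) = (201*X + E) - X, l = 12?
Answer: -47039/69551 ≈ -0.67632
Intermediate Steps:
x(X, E) = E + 200*X (x(X, E) = (E + 201*X) - X = E + 200*X)
(x(l, 20) + 44619)/(-69551) = ((20 + 200*12) + 44619)/(-69551) = ((20 + 2400) + 44619)*(-1/69551) = (2420 + 44619)*(-1/69551) = 47039*(-1/69551) = -47039/69551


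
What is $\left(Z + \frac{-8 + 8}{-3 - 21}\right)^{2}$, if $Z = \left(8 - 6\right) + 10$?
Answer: $144$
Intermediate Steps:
$Z = 12$ ($Z = 2 + 10 = 12$)
$\left(Z + \frac{-8 + 8}{-3 - 21}\right)^{2} = \left(12 + \frac{-8 + 8}{-3 - 21}\right)^{2} = \left(12 + \frac{0}{-24}\right)^{2} = \left(12 + 0 \left(- \frac{1}{24}\right)\right)^{2} = \left(12 + 0\right)^{2} = 12^{2} = 144$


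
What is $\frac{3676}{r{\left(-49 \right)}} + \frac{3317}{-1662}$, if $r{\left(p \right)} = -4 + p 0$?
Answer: $- \frac{1530695}{1662} \approx -921.0$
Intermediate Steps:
$r{\left(p \right)} = -4$ ($r{\left(p \right)} = -4 + 0 = -4$)
$\frac{3676}{r{\left(-49 \right)}} + \frac{3317}{-1662} = \frac{3676}{-4} + \frac{3317}{-1662} = 3676 \left(- \frac{1}{4}\right) + 3317 \left(- \frac{1}{1662}\right) = -919 - \frac{3317}{1662} = - \frac{1530695}{1662}$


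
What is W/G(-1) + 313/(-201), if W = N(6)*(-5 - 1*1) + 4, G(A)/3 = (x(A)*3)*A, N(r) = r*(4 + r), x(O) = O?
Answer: -24791/603 ≈ -41.113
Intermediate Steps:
G(A) = 9*A**2 (G(A) = 3*((A*3)*A) = 3*((3*A)*A) = 3*(3*A**2) = 9*A**2)
W = -356 (W = (6*(4 + 6))*(-5 - 1*1) + 4 = (6*10)*(-5 - 1) + 4 = 60*(-6) + 4 = -360 + 4 = -356)
W/G(-1) + 313/(-201) = -356/(9*(-1)**2) + 313/(-201) = -356/(9*1) + 313*(-1/201) = -356/9 - 313/201 = -24791/603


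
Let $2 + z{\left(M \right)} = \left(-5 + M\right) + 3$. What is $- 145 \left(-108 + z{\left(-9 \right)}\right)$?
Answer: $17545$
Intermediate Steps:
$z{\left(M \right)} = -4 + M$ ($z{\left(M \right)} = -2 + \left(\left(-5 + M\right) + 3\right) = -2 + \left(-2 + M\right) = -4 + M$)
$- 145 \left(-108 + z{\left(-9 \right)}\right) = - 145 \left(-108 - 13\right) = \left(-145\right) \left(-121\right) = 17545$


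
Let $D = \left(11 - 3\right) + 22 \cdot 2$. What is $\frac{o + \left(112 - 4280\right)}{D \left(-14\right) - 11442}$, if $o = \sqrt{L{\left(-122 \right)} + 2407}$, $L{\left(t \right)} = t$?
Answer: $\frac{2084}{6085} - \frac{\sqrt{2285}}{12170} \approx 0.33855$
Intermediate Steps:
$D = 52$ ($D = 8 + 44 = 52$)
$o = \sqrt{2285}$ ($o = \sqrt{-122 + 2407} = \sqrt{2285} \approx 47.802$)
$\frac{o + \left(112 - 4280\right)}{D \left(-14\right) - 11442} = \frac{\sqrt{2285} + \left(112 - 4280\right)}{52 \left(-14\right) - 11442} = \frac{\sqrt{2285} + \left(112 - 4280\right)}{-728 - 11442} = \frac{\sqrt{2285} - 4168}{-12170} = \left(-4168 + \sqrt{2285}\right) \left(- \frac{1}{12170}\right) = \frac{2084}{6085} - \frac{\sqrt{2285}}{12170}$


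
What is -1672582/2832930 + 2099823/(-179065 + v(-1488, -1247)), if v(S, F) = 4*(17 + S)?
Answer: -3128996969854/261973785285 ≈ -11.944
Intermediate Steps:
v(S, F) = 68 + 4*S
-1672582/2832930 + 2099823/(-179065 + v(-1488, -1247)) = -1672582/2832930 + 2099823/(-179065 + (68 + 4*(-1488))) = -1672582*1/2832930 + 2099823/(-179065 + (68 - 5952)) = -836291/1416465 + 2099823/(-179065 - 5884) = -836291/1416465 + 2099823/(-184949) = -836291/1416465 + 2099823*(-1/184949) = -836291/1416465 - 2099823/184949 = -3128996969854/261973785285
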